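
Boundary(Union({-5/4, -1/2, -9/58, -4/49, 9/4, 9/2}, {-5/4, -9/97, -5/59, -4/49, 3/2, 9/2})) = {-5/4, -1/2, -9/58, -9/97, -5/59, -4/49, 3/2, 9/4, 9/2}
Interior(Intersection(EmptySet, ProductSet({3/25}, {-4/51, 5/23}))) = EmptySet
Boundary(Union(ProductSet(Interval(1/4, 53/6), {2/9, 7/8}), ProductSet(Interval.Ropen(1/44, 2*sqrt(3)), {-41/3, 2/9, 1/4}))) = Union(ProductSet(Interval(1/44, 2*sqrt(3)), {-41/3, 2/9, 1/4}), ProductSet(Interval(1/4, 53/6), {2/9, 7/8}))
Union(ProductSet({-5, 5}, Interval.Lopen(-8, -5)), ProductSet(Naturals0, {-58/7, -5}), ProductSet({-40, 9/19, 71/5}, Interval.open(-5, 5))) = Union(ProductSet({-5, 5}, Interval.Lopen(-8, -5)), ProductSet({-40, 9/19, 71/5}, Interval.open(-5, 5)), ProductSet(Naturals0, {-58/7, -5}))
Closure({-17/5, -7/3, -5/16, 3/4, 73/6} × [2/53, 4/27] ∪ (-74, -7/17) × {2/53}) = ([-74, -7/17] × {2/53}) ∪ ({-17/5, -7/3, -5/16, 3/4, 73/6} × [2/53, 4/27])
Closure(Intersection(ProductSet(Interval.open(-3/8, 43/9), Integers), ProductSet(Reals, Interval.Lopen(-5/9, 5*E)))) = ProductSet(Interval(-3/8, 43/9), Range(0, 14, 1))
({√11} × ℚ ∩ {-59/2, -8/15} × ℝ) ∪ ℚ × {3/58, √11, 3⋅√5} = ℚ × {3/58, √11, 3⋅√5}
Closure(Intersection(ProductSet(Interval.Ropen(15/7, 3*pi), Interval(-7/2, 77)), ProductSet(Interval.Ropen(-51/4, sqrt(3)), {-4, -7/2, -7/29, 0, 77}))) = EmptySet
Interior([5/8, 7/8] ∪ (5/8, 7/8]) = (5/8, 7/8)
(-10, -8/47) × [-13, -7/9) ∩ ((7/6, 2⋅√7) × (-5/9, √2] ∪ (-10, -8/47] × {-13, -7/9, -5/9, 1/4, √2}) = (-10, -8/47) × {-13}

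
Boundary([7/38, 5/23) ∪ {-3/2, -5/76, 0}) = {-3/2, -5/76, 0, 7/38, 5/23}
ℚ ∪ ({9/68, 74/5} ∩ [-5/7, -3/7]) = ℚ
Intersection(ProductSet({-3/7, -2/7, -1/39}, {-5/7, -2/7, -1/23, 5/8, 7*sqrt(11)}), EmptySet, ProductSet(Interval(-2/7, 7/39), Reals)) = EmptySet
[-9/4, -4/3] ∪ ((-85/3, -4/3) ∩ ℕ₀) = [-9/4, -4/3]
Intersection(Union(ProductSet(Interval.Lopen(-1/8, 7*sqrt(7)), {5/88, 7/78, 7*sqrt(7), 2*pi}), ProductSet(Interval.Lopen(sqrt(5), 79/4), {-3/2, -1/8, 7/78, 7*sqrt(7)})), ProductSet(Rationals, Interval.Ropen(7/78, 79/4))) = Union(ProductSet(Intersection(Interval.Lopen(-1/8, 7*sqrt(7)), Rationals), {7/78, 7*sqrt(7), 2*pi}), ProductSet(Intersection(Interval.Lopen(sqrt(5), 79/4), Rationals), {7/78, 7*sqrt(7)}))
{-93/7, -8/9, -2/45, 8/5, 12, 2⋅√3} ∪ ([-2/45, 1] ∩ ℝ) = {-93/7, -8/9, 8/5, 12, 2⋅√3} ∪ [-2/45, 1]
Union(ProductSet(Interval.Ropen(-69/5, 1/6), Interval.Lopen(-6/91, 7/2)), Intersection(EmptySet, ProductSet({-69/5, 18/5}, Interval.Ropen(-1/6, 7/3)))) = ProductSet(Interval.Ropen(-69/5, 1/6), Interval.Lopen(-6/91, 7/2))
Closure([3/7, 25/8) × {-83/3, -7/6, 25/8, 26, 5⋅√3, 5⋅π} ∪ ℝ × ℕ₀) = (ℝ × ℕ₀) ∪ ([3/7, 25/8] × {-83/3, -7/6, 25/8, 26, 5⋅√3, 5⋅π})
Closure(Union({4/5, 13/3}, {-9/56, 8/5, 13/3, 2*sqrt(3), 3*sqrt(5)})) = {-9/56, 4/5, 8/5, 13/3, 2*sqrt(3), 3*sqrt(5)}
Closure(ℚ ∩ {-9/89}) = {-9/89}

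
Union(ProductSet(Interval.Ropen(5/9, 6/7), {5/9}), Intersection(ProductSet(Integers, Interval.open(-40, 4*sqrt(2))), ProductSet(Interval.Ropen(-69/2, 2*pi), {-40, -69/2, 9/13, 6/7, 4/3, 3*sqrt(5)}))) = Union(ProductSet(Interval.Ropen(5/9, 6/7), {5/9}), ProductSet(Range(-34, 7, 1), {-69/2, 9/13, 6/7, 4/3}))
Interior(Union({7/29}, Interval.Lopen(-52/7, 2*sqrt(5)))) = Interval.open(-52/7, 2*sqrt(5))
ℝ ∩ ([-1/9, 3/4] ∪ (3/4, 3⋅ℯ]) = [-1/9, 3⋅ℯ]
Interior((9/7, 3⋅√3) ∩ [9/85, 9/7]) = ∅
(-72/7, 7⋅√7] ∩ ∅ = ∅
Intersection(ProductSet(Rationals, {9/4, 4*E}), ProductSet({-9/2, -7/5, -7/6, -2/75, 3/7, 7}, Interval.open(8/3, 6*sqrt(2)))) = EmptySet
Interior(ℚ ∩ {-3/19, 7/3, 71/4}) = ∅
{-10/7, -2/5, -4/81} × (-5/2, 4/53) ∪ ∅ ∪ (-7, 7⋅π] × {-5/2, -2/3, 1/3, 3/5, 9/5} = ({-10/7, -2/5, -4/81} × (-5/2, 4/53)) ∪ ((-7, 7⋅π] × {-5/2, -2/3, 1/3, 3/5, 9/5})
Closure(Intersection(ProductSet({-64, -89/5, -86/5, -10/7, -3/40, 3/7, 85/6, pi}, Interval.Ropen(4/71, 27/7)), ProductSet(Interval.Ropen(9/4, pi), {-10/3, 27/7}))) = EmptySet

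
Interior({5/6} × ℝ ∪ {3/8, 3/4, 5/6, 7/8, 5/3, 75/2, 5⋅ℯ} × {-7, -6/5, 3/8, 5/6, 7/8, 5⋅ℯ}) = ∅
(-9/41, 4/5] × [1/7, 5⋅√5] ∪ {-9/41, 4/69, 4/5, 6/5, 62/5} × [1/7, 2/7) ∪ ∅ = ({-9/41, 4/69, 4/5, 6/5, 62/5} × [1/7, 2/7)) ∪ ((-9/41, 4/5] × [1/7, 5⋅√5])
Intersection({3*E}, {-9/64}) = EmptySet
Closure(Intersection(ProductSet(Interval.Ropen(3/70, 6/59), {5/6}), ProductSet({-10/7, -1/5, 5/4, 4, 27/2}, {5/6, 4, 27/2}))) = EmptySet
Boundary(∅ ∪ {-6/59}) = {-6/59}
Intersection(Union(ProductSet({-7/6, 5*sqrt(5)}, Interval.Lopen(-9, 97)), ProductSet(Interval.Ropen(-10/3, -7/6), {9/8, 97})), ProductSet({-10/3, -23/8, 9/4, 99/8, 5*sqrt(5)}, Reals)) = Union(ProductSet({5*sqrt(5)}, Interval.Lopen(-9, 97)), ProductSet({-10/3, -23/8}, {9/8, 97}))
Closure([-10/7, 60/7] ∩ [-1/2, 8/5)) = [-1/2, 8/5]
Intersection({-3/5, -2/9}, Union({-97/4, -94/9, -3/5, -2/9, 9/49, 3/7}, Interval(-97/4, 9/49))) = {-3/5, -2/9}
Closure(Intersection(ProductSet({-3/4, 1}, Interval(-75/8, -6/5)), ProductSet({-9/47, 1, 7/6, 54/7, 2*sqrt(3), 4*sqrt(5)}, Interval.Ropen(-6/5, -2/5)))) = ProductSet({1}, {-6/5})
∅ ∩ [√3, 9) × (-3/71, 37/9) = ∅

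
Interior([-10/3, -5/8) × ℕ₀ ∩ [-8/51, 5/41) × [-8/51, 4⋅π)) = ∅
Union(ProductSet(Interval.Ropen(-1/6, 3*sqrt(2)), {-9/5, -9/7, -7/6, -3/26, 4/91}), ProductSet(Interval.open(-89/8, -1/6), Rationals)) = Union(ProductSet(Interval.open(-89/8, -1/6), Rationals), ProductSet(Interval.Ropen(-1/6, 3*sqrt(2)), {-9/5, -9/7, -7/6, -3/26, 4/91}))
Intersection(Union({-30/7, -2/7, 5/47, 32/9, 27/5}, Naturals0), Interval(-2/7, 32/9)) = Union({-2/7, 5/47, 32/9}, Range(0, 4, 1))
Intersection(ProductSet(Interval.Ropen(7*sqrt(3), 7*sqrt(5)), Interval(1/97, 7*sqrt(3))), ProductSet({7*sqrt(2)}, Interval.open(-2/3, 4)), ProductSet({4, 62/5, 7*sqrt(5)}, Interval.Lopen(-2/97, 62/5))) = EmptySet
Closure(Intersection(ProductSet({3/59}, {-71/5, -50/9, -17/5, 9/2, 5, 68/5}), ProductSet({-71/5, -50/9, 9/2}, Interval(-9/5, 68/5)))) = EmptySet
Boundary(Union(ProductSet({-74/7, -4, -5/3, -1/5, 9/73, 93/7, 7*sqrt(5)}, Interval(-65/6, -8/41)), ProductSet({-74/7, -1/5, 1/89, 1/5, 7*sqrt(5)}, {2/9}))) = Union(ProductSet({-74/7, -1/5, 1/89, 1/5, 7*sqrt(5)}, {2/9}), ProductSet({-74/7, -4, -5/3, -1/5, 9/73, 93/7, 7*sqrt(5)}, Interval(-65/6, -8/41)))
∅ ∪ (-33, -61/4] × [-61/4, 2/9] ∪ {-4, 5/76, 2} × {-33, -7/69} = ({-4, 5/76, 2} × {-33, -7/69}) ∪ ((-33, -61/4] × [-61/4, 2/9])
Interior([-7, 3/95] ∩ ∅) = ∅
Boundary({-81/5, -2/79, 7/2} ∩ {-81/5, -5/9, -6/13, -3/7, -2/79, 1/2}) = {-81/5, -2/79}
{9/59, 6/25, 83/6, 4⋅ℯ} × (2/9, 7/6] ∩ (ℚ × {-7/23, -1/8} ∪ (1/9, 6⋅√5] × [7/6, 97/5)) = {9/59, 6/25, 4⋅ℯ} × {7/6}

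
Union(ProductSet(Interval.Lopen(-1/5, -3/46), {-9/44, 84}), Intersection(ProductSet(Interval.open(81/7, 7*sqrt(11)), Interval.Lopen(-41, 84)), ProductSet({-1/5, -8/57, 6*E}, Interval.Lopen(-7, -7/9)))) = Union(ProductSet({6*E}, Interval.Lopen(-7, -7/9)), ProductSet(Interval.Lopen(-1/5, -3/46), {-9/44, 84}))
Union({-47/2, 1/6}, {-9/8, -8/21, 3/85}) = {-47/2, -9/8, -8/21, 3/85, 1/6}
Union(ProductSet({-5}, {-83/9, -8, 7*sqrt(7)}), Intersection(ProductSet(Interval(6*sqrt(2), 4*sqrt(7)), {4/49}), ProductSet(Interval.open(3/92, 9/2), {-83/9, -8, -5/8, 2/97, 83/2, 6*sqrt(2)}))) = ProductSet({-5}, {-83/9, -8, 7*sqrt(7)})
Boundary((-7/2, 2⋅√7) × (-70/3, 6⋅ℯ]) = ({-7/2, 2⋅√7} × [-70/3, 6⋅ℯ]) ∪ ([-7/2, 2⋅√7] × {-70/3, 6⋅ℯ})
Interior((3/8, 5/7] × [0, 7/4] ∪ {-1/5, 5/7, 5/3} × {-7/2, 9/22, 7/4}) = (3/8, 5/7) × (0, 7/4)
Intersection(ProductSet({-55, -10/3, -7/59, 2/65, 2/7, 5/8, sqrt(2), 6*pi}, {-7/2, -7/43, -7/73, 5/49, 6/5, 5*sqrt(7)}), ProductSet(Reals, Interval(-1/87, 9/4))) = ProductSet({-55, -10/3, -7/59, 2/65, 2/7, 5/8, sqrt(2), 6*pi}, {5/49, 6/5})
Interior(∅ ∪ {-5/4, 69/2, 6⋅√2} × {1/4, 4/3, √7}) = ∅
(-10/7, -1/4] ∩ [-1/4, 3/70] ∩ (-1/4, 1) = ∅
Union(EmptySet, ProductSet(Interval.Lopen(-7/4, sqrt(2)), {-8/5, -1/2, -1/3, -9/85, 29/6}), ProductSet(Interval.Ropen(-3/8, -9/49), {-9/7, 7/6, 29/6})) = Union(ProductSet(Interval.Lopen(-7/4, sqrt(2)), {-8/5, -1/2, -1/3, -9/85, 29/6}), ProductSet(Interval.Ropen(-3/8, -9/49), {-9/7, 7/6, 29/6}))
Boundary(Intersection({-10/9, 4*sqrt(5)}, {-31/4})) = EmptySet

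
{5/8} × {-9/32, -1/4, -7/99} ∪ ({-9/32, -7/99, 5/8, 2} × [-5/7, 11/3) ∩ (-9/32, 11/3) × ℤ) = ({5/8} × {-9/32, -1/4, -7/99}) ∪ ({-7/99, 5/8, 2} × {0, 1, 2, 3})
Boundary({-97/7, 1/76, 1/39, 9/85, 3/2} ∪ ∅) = {-97/7, 1/76, 1/39, 9/85, 3/2}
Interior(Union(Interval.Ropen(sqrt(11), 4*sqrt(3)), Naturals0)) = Union(Complement(Interval.open(sqrt(11), 4*sqrt(3)), Complement(Naturals0, Interval.open(sqrt(11), 4*sqrt(3)))), Complement(Naturals0, Union(Complement(Naturals0, Interval.open(sqrt(11), 4*sqrt(3))), {sqrt(11), 4*sqrt(3)})), Complement(Range(4, 7, 1), Complement(Naturals0, Interval.open(sqrt(11), 4*sqrt(3)))), Complement(Range(4, 7, 1), Union(Complement(Naturals0, Interval.open(sqrt(11), 4*sqrt(3))), {sqrt(11), 4*sqrt(3)})))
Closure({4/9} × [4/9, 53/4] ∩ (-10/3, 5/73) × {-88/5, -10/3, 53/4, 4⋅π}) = ∅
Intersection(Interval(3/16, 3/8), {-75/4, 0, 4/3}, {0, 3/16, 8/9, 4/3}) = EmptySet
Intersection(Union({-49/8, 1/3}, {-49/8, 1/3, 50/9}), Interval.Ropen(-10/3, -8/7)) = EmptySet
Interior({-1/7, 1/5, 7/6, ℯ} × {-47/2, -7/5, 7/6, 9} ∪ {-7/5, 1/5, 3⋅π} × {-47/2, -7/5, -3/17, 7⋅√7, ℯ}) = ∅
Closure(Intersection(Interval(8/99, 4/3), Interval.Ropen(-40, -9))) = EmptySet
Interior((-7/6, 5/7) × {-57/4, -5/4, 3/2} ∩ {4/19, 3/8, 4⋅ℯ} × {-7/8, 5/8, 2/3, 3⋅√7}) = ∅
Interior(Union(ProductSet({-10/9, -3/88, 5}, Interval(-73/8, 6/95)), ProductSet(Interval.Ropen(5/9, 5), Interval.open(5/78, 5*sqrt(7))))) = ProductSet(Interval.open(5/9, 5), Interval.open(5/78, 5*sqrt(7)))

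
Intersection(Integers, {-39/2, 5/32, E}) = EmptySet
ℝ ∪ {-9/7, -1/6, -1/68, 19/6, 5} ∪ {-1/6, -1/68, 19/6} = ℝ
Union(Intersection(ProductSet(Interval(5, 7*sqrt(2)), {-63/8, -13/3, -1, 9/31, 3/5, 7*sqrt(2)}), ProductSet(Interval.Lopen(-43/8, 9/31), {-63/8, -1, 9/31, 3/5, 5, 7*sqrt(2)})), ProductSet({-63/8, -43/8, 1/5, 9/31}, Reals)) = ProductSet({-63/8, -43/8, 1/5, 9/31}, Reals)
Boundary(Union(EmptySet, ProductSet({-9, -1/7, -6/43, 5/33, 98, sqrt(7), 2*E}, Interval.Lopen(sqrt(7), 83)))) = ProductSet({-9, -1/7, -6/43, 5/33, 98, sqrt(7), 2*E}, Interval(sqrt(7), 83))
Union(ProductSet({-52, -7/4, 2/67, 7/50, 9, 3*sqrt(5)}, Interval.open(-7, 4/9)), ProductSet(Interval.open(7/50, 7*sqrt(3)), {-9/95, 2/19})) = Union(ProductSet({-52, -7/4, 2/67, 7/50, 9, 3*sqrt(5)}, Interval.open(-7, 4/9)), ProductSet(Interval.open(7/50, 7*sqrt(3)), {-9/95, 2/19}))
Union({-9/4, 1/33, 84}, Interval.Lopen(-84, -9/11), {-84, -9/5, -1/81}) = Union({-1/81, 1/33, 84}, Interval(-84, -9/11))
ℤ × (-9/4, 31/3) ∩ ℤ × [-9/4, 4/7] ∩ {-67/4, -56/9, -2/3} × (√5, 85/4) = ∅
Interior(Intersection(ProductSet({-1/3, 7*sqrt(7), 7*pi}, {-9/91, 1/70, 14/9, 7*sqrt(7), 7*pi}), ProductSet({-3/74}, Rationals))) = EmptySet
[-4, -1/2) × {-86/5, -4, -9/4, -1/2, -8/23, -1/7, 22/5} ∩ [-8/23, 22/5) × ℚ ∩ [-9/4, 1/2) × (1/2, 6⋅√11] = ∅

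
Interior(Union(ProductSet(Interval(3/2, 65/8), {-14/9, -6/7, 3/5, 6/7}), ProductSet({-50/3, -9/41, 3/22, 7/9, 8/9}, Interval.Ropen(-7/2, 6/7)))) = EmptySet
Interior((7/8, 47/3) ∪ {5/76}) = (7/8, 47/3)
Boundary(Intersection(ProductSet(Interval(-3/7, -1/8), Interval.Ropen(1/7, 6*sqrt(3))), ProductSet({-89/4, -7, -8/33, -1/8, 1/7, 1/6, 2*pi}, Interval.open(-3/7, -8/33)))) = EmptySet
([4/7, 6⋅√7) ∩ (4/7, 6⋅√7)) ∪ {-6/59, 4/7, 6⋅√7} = {-6/59} ∪ [4/7, 6⋅√7]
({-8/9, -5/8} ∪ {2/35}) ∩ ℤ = ∅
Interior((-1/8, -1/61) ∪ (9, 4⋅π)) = (-1/8, -1/61) ∪ (9, 4⋅π)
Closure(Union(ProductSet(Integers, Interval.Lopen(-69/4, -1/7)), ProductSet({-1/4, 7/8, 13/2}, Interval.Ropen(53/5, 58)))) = Union(ProductSet({-1/4, 7/8, 13/2}, Interval(53/5, 58)), ProductSet(Integers, Interval(-69/4, -1/7)))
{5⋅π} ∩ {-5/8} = ∅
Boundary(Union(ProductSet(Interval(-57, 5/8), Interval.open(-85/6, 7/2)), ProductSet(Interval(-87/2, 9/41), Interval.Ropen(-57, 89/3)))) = Union(ProductSet({-57, 5/8}, Interval(-85/6, 7/2)), ProductSet({-87/2, 9/41}, Union(Interval(-57, -85/6), Interval(7/2, 89/3))), ProductSet(Interval(-87/2, 9/41), {-57, 89/3}), ProductSet(Union(Interval(-57, -87/2), Interval(9/41, 5/8)), {-85/6, 7/2}))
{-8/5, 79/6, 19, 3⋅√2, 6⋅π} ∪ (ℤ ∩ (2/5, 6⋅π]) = {-8/5, 79/6, 19, 3⋅√2, 6⋅π} ∪ {1, 2, …, 18}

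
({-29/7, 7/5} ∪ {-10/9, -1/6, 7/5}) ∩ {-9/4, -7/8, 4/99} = ∅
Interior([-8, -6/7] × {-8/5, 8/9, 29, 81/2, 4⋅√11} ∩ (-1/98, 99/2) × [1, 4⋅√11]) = ∅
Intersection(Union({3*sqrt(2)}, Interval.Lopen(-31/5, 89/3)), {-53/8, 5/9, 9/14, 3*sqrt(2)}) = {5/9, 9/14, 3*sqrt(2)}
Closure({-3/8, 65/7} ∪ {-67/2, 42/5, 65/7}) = {-67/2, -3/8, 42/5, 65/7}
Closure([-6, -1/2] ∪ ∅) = [-6, -1/2]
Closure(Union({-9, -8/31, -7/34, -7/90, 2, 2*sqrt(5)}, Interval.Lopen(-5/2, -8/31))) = Union({-9, -7/34, -7/90, 2, 2*sqrt(5)}, Interval(-5/2, -8/31))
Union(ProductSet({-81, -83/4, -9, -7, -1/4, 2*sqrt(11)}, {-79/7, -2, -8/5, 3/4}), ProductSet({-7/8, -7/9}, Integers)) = Union(ProductSet({-7/8, -7/9}, Integers), ProductSet({-81, -83/4, -9, -7, -1/4, 2*sqrt(11)}, {-79/7, -2, -8/5, 3/4}))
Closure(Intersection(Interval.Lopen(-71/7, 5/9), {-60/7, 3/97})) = {-60/7, 3/97}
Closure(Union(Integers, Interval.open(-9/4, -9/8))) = Union(Integers, Interval(-9/4, -9/8))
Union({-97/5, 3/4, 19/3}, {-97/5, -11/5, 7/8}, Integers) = Union({-97/5, -11/5, 3/4, 7/8, 19/3}, Integers)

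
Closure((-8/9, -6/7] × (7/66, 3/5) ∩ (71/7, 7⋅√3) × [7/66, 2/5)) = ∅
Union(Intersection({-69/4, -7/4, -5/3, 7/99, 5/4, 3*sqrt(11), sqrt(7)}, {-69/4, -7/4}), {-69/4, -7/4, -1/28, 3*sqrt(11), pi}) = {-69/4, -7/4, -1/28, 3*sqrt(11), pi}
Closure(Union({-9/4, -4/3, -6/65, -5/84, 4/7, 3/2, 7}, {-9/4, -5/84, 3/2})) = {-9/4, -4/3, -6/65, -5/84, 4/7, 3/2, 7}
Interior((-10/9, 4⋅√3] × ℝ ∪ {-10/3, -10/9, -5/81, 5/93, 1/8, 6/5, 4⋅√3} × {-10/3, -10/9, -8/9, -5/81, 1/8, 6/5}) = (-10/9, 4⋅√3) × ℝ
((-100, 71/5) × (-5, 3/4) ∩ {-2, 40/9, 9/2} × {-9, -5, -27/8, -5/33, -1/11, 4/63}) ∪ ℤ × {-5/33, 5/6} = (ℤ × {-5/33, 5/6}) ∪ ({-2, 40/9, 9/2} × {-27/8, -5/33, -1/11, 4/63})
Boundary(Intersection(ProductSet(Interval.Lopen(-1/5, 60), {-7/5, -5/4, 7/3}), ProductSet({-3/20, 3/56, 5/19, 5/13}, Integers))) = EmptySet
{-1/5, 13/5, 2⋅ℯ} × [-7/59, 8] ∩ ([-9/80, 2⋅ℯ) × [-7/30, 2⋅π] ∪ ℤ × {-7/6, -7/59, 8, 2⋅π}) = {13/5} × [-7/59, 2⋅π]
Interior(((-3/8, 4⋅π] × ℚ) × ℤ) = ∅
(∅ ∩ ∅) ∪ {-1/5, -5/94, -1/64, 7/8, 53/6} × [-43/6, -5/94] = {-1/5, -5/94, -1/64, 7/8, 53/6} × [-43/6, -5/94]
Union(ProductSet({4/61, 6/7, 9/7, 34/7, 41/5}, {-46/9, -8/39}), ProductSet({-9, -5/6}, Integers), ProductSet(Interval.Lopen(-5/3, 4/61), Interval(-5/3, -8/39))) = Union(ProductSet({-9, -5/6}, Integers), ProductSet({4/61, 6/7, 9/7, 34/7, 41/5}, {-46/9, -8/39}), ProductSet(Interval.Lopen(-5/3, 4/61), Interval(-5/3, -8/39)))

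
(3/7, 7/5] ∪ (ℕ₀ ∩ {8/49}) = (3/7, 7/5]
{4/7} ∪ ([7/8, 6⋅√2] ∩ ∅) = {4/7}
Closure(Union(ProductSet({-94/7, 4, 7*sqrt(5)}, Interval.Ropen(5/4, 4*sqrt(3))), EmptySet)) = ProductSet({-94/7, 4, 7*sqrt(5)}, Interval(5/4, 4*sqrt(3)))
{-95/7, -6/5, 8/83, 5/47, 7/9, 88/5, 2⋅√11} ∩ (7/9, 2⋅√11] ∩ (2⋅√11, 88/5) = ∅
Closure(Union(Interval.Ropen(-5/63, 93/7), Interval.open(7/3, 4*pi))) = Interval(-5/63, 93/7)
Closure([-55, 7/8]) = [-55, 7/8]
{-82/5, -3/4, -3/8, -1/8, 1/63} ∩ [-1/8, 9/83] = {-1/8, 1/63}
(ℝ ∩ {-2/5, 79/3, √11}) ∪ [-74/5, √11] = [-74/5, √11] ∪ {79/3}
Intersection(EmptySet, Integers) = EmptySet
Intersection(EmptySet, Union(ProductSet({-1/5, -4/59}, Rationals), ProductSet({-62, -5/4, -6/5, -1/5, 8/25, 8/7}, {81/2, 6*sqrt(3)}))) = EmptySet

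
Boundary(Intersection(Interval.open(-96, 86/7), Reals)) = {-96, 86/7}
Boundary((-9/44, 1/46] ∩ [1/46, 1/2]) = {1/46}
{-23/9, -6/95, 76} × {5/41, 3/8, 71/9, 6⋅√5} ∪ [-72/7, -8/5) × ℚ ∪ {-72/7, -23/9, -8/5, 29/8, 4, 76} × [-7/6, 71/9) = ([-72/7, -8/5) × ℚ) ∪ ({-72/7, -23/9, -8/5, 29/8, 4, 76} × [-7/6, 71/9)) ∪ ({-23/9, -6/95, 76} × {5/41, 3/8, 71/9, 6⋅√5})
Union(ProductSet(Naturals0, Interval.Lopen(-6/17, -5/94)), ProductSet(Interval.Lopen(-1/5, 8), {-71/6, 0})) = Union(ProductSet(Interval.Lopen(-1/5, 8), {-71/6, 0}), ProductSet(Naturals0, Interval.Lopen(-6/17, -5/94)))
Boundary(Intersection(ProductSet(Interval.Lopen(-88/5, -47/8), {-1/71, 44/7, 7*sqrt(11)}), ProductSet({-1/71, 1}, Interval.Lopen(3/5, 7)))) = EmptySet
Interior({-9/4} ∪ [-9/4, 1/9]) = (-9/4, 1/9)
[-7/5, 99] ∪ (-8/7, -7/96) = [-7/5, 99]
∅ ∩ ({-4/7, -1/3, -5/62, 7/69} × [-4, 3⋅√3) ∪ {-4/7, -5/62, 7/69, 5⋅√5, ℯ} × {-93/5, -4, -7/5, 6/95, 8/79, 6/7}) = ∅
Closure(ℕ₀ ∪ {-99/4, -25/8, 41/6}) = {-99/4, -25/8, 41/6} ∪ ℕ₀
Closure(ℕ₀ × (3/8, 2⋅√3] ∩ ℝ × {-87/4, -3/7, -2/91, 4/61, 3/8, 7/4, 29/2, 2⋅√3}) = ℕ₀ × {7/4, 2⋅√3}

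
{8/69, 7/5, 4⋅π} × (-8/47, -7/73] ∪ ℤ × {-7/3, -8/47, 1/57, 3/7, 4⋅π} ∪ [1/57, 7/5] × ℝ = ([1/57, 7/5] × ℝ) ∪ (ℤ × {-7/3, -8/47, 1/57, 3/7, 4⋅π}) ∪ ({8/69, 7/5, 4⋅π} × (-8/47, -7/73])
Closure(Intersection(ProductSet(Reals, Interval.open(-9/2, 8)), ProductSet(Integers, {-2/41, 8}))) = ProductSet(Integers, {-2/41})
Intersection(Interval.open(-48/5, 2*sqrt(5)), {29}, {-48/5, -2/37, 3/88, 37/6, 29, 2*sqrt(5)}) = EmptySet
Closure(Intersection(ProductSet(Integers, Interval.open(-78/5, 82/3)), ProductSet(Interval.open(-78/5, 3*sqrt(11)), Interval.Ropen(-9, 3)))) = ProductSet(Range(-15, 10, 1), Interval(-9, 3))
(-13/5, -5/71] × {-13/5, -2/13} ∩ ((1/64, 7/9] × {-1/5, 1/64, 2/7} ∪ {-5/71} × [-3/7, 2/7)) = {-5/71} × {-2/13}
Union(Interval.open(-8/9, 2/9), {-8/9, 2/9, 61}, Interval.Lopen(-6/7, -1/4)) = Union({61}, Interval(-8/9, 2/9))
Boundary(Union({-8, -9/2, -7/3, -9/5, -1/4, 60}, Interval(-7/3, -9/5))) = {-8, -9/2, -7/3, -9/5, -1/4, 60}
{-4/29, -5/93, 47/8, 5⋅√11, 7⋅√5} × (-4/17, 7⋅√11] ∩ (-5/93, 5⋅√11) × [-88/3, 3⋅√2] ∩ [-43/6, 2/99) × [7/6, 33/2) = ∅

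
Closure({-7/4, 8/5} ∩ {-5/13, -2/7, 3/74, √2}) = ∅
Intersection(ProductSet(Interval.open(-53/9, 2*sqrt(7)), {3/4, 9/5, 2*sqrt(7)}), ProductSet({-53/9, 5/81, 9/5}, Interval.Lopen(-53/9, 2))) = ProductSet({5/81, 9/5}, {3/4, 9/5})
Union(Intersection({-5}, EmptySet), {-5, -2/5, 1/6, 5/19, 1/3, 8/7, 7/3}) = {-5, -2/5, 1/6, 5/19, 1/3, 8/7, 7/3}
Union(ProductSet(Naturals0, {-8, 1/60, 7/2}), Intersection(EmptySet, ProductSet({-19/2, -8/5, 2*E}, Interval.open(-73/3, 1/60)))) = ProductSet(Naturals0, {-8, 1/60, 7/2})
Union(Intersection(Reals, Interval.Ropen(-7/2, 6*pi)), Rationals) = Union(Interval.Ropen(-7/2, 6*pi), Rationals)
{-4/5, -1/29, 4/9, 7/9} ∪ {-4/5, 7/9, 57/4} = {-4/5, -1/29, 4/9, 7/9, 57/4}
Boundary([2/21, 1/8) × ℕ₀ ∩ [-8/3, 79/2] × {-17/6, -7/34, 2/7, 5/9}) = ∅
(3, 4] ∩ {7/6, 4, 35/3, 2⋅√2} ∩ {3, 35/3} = ∅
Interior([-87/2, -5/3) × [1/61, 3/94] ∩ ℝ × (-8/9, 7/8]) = (-87/2, -5/3) × (1/61, 3/94)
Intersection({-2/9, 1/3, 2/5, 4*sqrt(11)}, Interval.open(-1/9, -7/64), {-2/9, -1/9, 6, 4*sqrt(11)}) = EmptySet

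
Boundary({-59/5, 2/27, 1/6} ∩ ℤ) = ∅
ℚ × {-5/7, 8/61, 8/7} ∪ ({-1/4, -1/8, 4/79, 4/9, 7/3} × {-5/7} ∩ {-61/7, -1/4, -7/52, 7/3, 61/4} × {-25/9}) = ℚ × {-5/7, 8/61, 8/7}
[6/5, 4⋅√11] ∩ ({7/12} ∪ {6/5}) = {6/5}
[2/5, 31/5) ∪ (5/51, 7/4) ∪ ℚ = ℚ ∪ [5/51, 31/5]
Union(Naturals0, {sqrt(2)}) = Union({sqrt(2)}, Naturals0)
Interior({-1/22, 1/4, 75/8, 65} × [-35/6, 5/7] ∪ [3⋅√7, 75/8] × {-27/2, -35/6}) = ∅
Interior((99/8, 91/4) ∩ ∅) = ∅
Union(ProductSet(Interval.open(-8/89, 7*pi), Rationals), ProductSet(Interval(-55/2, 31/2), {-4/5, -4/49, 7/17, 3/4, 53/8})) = Union(ProductSet(Interval(-55/2, 31/2), {-4/5, -4/49, 7/17, 3/4, 53/8}), ProductSet(Interval.open(-8/89, 7*pi), Rationals))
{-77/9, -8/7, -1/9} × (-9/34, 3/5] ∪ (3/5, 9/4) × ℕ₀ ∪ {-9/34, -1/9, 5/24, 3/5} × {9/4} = ((3/5, 9/4) × ℕ₀) ∪ ({-9/34, -1/9, 5/24, 3/5} × {9/4}) ∪ ({-77/9, -8/7, -1/9} × (-9/34, 3/5])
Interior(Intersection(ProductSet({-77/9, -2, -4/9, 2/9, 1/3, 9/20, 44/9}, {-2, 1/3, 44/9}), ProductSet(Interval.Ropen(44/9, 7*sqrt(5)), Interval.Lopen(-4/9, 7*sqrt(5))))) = EmptySet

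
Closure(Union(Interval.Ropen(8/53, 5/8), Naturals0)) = Union(Complement(Naturals0, Interval.open(8/53, 5/8)), Interval(8/53, 5/8), Naturals0)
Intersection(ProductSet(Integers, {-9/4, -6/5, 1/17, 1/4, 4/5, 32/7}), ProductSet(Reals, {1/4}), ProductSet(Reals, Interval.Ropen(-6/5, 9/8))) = ProductSet(Integers, {1/4})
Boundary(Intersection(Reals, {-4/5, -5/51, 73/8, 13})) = {-4/5, -5/51, 73/8, 13}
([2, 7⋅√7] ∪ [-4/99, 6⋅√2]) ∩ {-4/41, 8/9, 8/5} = {8/9, 8/5}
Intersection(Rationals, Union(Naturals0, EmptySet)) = Naturals0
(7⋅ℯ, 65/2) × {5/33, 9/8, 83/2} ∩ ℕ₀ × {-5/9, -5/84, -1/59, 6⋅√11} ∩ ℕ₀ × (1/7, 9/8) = ∅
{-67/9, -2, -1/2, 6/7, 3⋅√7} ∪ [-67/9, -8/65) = [-67/9, -8/65) ∪ {6/7, 3⋅√7}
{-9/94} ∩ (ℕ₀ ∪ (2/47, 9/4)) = ∅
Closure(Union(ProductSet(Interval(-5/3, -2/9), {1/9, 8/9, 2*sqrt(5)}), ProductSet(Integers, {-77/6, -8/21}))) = Union(ProductSet(Integers, {-77/6, -8/21}), ProductSet(Interval(-5/3, -2/9), {1/9, 8/9, 2*sqrt(5)}))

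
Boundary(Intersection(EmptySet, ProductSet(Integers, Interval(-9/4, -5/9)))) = EmptySet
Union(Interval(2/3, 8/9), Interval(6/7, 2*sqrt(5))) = Interval(2/3, 2*sqrt(5))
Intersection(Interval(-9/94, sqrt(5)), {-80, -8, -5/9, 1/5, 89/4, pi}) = {1/5}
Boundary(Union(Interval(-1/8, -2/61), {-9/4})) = {-9/4, -1/8, -2/61}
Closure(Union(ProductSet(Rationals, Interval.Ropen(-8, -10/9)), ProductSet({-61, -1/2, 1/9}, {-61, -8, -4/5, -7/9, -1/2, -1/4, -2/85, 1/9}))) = Union(ProductSet({-61, -1/2, 1/9}, {-61, -8, -4/5, -7/9, -1/2, -1/4, -2/85, 1/9}), ProductSet(Reals, Interval(-8, -10/9)))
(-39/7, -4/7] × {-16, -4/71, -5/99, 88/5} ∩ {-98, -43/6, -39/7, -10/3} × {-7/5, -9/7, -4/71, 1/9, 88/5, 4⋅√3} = {-10/3} × {-4/71, 88/5}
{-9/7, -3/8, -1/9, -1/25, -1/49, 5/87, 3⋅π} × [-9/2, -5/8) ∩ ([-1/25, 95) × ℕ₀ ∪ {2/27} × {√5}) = ∅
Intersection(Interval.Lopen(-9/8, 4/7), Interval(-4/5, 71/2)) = Interval(-4/5, 4/7)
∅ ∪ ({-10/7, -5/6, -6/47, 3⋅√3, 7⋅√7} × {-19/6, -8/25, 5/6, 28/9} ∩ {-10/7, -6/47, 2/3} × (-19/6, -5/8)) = ∅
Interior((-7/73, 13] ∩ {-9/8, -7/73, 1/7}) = ∅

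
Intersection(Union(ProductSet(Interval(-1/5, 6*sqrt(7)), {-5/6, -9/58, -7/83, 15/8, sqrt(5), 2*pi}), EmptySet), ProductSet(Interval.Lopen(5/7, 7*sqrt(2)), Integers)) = EmptySet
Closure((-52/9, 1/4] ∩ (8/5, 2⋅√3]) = ∅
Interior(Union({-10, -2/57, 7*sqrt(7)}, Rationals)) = EmptySet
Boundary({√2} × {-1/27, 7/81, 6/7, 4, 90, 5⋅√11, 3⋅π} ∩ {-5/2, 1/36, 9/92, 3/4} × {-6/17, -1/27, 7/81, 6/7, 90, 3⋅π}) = ∅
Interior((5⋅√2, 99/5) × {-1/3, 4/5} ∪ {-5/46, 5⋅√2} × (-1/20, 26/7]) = ∅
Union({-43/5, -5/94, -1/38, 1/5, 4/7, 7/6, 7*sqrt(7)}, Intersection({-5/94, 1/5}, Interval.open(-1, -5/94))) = {-43/5, -5/94, -1/38, 1/5, 4/7, 7/6, 7*sqrt(7)}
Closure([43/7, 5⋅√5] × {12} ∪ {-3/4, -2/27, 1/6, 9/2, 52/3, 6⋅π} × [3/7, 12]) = ([43/7, 5⋅√5] × {12}) ∪ ({-3/4, -2/27, 1/6, 9/2, 52/3, 6⋅π} × [3/7, 12])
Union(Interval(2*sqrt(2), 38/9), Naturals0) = Union(Interval(2*sqrt(2), 38/9), Naturals0)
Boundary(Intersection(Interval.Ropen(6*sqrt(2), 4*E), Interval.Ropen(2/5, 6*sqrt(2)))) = EmptySet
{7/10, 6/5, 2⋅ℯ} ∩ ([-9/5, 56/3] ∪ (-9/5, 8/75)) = {7/10, 6/5, 2⋅ℯ}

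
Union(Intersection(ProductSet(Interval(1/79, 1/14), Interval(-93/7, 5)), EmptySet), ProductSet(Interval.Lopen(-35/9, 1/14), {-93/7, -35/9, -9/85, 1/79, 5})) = ProductSet(Interval.Lopen(-35/9, 1/14), {-93/7, -35/9, -9/85, 1/79, 5})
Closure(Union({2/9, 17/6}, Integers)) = Union({2/9, 17/6}, Integers)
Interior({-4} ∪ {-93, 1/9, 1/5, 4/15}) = ∅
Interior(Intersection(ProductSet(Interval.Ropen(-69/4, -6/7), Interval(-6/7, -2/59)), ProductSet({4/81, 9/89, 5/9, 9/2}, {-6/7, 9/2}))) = EmptySet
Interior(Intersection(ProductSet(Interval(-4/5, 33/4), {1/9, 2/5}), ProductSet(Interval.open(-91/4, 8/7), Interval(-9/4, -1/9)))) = EmptySet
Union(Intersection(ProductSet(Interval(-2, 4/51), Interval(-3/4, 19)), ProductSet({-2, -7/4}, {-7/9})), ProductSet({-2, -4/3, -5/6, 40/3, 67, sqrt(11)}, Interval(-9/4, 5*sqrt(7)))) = ProductSet({-2, -4/3, -5/6, 40/3, 67, sqrt(11)}, Interval(-9/4, 5*sqrt(7)))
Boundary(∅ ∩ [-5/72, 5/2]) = ∅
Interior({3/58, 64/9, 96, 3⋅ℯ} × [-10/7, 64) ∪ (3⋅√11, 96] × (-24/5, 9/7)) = (3⋅√11, 96) × (-24/5, 9/7)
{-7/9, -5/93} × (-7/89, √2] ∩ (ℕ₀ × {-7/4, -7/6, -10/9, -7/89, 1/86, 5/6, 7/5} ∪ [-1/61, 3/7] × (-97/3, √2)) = ∅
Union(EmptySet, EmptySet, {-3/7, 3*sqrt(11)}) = {-3/7, 3*sqrt(11)}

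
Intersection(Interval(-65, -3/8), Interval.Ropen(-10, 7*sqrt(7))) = Interval(-10, -3/8)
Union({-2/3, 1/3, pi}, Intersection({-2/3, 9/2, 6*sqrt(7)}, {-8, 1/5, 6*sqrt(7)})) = {-2/3, 1/3, 6*sqrt(7), pi}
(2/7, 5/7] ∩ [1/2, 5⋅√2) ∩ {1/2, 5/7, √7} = {1/2, 5/7}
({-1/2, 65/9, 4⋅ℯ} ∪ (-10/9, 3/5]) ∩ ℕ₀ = {0}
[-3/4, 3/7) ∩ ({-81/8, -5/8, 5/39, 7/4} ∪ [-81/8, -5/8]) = [-3/4, -5/8] ∪ {5/39}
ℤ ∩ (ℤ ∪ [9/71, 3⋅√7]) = ℤ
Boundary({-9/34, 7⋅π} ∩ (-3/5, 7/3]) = {-9/34}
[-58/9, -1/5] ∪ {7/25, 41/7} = [-58/9, -1/5] ∪ {7/25, 41/7}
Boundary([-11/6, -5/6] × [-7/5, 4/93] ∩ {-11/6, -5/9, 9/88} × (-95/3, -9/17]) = {-11/6} × [-7/5, -9/17]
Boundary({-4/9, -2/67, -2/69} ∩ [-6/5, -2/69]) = {-4/9, -2/67, -2/69}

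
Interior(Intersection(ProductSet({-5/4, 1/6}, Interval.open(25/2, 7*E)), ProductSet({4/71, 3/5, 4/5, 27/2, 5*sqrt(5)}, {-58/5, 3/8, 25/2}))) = EmptySet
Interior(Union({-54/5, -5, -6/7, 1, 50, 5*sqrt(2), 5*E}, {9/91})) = EmptySet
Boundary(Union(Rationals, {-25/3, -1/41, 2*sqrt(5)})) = Reals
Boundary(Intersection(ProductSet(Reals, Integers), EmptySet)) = EmptySet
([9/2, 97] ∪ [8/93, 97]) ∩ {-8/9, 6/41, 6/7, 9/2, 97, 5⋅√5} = {6/41, 6/7, 9/2, 97, 5⋅√5}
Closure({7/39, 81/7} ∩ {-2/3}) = ∅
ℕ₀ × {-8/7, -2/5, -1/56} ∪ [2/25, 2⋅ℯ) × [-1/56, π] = (ℕ₀ × {-8/7, -2/5, -1/56}) ∪ ([2/25, 2⋅ℯ) × [-1/56, π])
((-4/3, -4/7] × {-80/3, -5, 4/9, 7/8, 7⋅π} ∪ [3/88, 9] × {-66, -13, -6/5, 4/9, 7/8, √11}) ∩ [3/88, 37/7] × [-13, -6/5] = [3/88, 37/7] × {-13, -6/5}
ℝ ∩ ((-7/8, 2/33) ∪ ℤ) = ℤ ∪ (-7/8, 2/33)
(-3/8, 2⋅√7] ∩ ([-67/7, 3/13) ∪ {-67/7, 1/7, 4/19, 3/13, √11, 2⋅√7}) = (-3/8, 3/13] ∪ {√11, 2⋅√7}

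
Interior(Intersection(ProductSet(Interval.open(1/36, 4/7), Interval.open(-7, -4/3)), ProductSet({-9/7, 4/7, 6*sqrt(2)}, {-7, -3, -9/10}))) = EmptySet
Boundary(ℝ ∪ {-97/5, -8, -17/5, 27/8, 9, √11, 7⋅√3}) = ∅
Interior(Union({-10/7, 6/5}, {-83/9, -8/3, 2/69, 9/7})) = EmptySet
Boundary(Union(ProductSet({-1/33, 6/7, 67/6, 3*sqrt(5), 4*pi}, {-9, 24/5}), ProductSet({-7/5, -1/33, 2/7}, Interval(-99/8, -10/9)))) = Union(ProductSet({-7/5, -1/33, 2/7}, Interval(-99/8, -10/9)), ProductSet({-1/33, 6/7, 67/6, 3*sqrt(5), 4*pi}, {-9, 24/5}))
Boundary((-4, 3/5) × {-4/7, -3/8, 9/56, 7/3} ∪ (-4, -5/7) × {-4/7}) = [-4, 3/5] × {-4/7, -3/8, 9/56, 7/3}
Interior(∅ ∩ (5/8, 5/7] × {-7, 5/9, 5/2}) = ∅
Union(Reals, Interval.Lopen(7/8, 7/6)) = Interval(-oo, oo)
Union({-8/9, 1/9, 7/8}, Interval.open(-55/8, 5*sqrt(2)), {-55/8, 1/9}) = Interval.Ropen(-55/8, 5*sqrt(2))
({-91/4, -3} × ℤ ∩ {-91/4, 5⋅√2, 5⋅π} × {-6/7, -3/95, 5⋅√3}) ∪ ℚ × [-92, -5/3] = ℚ × [-92, -5/3]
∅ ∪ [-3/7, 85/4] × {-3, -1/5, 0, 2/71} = [-3/7, 85/4] × {-3, -1/5, 0, 2/71}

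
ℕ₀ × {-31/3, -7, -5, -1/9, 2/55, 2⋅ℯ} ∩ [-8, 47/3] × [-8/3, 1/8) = {0, 1, …, 15} × {-1/9, 2/55}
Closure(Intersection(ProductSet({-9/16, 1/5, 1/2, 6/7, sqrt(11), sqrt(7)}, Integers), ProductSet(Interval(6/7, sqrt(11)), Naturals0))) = ProductSet({6/7, sqrt(11), sqrt(7)}, Naturals0)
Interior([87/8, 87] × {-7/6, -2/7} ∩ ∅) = ∅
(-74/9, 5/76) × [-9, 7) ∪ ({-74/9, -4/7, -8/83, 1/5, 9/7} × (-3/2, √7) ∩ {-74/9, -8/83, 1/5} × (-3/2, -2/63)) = ({-74/9, -8/83, 1/5} × (-3/2, -2/63)) ∪ ((-74/9, 5/76) × [-9, 7))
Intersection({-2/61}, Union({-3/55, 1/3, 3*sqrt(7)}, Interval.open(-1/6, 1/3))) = {-2/61}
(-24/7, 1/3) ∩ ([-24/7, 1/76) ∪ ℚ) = (-24/7, 1/76] ∪ (ℚ ∩ (-24/7, 1/3))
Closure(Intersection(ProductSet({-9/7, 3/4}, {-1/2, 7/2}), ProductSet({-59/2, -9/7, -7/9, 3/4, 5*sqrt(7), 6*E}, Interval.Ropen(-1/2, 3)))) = ProductSet({-9/7, 3/4}, {-1/2})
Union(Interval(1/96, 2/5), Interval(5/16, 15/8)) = Interval(1/96, 15/8)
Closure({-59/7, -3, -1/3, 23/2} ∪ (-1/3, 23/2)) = {-59/7, -3} ∪ [-1/3, 23/2]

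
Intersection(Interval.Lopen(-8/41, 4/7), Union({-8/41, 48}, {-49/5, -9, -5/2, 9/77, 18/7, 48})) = {9/77}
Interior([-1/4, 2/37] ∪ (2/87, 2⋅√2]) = (-1/4, 2⋅√2)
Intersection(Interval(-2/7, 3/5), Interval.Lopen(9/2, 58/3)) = EmptySet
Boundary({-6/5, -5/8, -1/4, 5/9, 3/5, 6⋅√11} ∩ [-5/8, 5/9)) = {-5/8, -1/4}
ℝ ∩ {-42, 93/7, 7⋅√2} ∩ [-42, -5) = {-42}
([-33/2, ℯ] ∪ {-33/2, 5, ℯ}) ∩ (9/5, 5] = (9/5, ℯ] ∪ {5}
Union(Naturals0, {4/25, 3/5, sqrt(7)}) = Union({4/25, 3/5, sqrt(7)}, Naturals0)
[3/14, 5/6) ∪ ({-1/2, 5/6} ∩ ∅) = [3/14, 5/6)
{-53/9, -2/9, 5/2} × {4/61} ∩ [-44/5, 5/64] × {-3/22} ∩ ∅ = ∅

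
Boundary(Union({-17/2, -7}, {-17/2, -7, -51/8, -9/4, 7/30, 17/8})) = {-17/2, -7, -51/8, -9/4, 7/30, 17/8}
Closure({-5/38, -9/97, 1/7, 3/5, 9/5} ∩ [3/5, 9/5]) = {3/5, 9/5}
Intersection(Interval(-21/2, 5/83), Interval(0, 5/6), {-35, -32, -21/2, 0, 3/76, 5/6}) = {0, 3/76}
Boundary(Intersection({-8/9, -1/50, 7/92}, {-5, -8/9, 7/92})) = {-8/9, 7/92}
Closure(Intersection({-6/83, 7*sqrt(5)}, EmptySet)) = EmptySet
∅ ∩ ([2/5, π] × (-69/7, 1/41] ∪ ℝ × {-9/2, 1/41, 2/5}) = ∅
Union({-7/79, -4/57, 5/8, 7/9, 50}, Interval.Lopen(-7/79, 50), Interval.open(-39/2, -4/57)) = Interval.Lopen(-39/2, 50)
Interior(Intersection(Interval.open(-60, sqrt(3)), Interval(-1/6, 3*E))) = Interval.open(-1/6, sqrt(3))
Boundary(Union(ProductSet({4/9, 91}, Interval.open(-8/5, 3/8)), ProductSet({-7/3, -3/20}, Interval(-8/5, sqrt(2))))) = Union(ProductSet({-7/3, -3/20}, Interval(-8/5, sqrt(2))), ProductSet({4/9, 91}, Interval(-8/5, 3/8)))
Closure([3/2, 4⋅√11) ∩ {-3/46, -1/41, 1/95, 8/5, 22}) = {8/5}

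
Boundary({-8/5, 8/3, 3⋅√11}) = {-8/5, 8/3, 3⋅√11}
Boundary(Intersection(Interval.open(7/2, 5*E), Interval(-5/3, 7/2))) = EmptySet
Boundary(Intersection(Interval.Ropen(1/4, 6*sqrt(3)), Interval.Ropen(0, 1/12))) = EmptySet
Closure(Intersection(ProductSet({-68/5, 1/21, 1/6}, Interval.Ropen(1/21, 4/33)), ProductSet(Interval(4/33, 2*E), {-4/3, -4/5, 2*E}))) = EmptySet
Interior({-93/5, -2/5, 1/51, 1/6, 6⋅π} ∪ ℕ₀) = ∅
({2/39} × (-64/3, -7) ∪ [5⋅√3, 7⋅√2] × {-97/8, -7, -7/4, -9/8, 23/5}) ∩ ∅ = ∅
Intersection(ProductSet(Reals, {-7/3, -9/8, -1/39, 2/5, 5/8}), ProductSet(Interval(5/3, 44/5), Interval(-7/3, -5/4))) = ProductSet(Interval(5/3, 44/5), {-7/3})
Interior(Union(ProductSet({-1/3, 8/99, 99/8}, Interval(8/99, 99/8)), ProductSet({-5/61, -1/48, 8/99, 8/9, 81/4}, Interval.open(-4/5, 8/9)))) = EmptySet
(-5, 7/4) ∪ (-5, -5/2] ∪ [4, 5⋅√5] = (-5, 7/4) ∪ [4, 5⋅√5]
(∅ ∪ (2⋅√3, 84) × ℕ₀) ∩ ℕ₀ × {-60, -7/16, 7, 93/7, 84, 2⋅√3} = {4, 5, …, 83} × {7, 84}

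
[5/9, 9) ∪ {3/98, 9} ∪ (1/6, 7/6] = {3/98} ∪ (1/6, 9]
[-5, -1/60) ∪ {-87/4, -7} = {-87/4, -7} ∪ [-5, -1/60)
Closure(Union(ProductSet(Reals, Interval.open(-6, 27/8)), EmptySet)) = ProductSet(Reals, Interval(-6, 27/8))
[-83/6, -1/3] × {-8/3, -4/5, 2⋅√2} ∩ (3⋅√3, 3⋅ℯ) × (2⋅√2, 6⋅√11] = ∅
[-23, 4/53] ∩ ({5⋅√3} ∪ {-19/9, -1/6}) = {-19/9, -1/6}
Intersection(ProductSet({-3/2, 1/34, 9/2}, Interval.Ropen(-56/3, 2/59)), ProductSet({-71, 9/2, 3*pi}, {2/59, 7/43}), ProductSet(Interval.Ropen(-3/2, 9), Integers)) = EmptySet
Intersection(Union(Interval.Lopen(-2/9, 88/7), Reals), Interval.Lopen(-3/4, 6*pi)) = Interval.Lopen(-3/4, 6*pi)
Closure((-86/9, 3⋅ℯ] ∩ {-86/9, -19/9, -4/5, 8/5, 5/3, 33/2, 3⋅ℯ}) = {-19/9, -4/5, 8/5, 5/3, 3⋅ℯ}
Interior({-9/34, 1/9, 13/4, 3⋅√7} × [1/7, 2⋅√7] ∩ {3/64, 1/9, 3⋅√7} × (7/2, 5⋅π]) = ∅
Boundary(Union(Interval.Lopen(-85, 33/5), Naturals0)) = Union(Complement(Naturals0, Interval.open(-85, 33/5)), {-85, 33/5})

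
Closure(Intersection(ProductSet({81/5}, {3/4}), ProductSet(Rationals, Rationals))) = ProductSet({81/5}, {3/4})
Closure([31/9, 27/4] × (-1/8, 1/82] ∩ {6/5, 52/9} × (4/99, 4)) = ∅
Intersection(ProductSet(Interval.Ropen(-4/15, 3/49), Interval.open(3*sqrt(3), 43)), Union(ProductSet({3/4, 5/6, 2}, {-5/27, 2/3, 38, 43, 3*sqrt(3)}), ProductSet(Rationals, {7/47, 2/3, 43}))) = EmptySet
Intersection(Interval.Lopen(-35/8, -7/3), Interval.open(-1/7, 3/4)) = EmptySet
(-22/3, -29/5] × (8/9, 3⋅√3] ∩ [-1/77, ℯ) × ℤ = ∅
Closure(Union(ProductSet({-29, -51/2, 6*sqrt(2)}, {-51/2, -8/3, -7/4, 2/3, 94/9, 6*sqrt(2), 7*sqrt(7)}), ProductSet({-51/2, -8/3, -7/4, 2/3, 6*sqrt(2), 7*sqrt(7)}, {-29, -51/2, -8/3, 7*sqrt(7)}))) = Union(ProductSet({-29, -51/2, 6*sqrt(2)}, {-51/2, -8/3, -7/4, 2/3, 94/9, 6*sqrt(2), 7*sqrt(7)}), ProductSet({-51/2, -8/3, -7/4, 2/3, 6*sqrt(2), 7*sqrt(7)}, {-29, -51/2, -8/3, 7*sqrt(7)}))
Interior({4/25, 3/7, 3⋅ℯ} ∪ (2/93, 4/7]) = (2/93, 4/7)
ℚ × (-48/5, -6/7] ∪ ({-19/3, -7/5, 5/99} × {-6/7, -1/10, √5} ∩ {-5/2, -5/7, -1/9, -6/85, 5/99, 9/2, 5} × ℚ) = ({5/99} × {-6/7, -1/10}) ∪ (ℚ × (-48/5, -6/7])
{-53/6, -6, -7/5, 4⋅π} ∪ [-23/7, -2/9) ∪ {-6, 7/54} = {-53/6, -6, 7/54, 4⋅π} ∪ [-23/7, -2/9)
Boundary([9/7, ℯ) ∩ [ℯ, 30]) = ∅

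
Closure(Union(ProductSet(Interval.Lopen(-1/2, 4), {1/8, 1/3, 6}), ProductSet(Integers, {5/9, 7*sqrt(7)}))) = Union(ProductSet(Integers, {5/9, 7*sqrt(7)}), ProductSet(Interval(-1/2, 4), {1/8, 1/3, 6}))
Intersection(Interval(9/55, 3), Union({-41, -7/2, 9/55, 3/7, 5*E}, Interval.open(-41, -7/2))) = {9/55, 3/7}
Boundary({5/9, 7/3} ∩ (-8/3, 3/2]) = {5/9}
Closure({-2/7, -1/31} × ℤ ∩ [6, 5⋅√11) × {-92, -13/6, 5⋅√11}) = ∅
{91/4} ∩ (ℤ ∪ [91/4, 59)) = {91/4}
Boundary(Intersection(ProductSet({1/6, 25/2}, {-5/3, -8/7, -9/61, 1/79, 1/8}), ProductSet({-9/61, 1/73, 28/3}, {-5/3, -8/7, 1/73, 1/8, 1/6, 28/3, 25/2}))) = EmptySet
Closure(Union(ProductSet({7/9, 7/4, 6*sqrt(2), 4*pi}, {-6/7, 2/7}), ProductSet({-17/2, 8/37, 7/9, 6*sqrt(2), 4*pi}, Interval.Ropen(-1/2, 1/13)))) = Union(ProductSet({7/9, 7/4, 6*sqrt(2), 4*pi}, {-6/7, 2/7}), ProductSet({-17/2, 8/37, 7/9, 6*sqrt(2), 4*pi}, Interval(-1/2, 1/13)))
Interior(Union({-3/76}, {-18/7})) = EmptySet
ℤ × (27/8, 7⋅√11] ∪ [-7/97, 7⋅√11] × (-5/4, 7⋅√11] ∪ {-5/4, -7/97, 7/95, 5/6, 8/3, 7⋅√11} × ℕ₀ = (ℤ × (27/8, 7⋅√11]) ∪ ({-5/4, -7/97, 7/95, 5/6, 8/3, 7⋅√11} × ℕ₀) ∪ ([-7/97, 7⋅√11] × (-5/4, 7⋅√11])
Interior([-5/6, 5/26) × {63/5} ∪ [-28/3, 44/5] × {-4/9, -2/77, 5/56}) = ∅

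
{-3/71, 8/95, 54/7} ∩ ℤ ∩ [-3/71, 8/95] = ∅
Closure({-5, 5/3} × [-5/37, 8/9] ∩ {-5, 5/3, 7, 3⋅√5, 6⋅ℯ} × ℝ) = {-5, 5/3} × [-5/37, 8/9]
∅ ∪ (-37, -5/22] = (-37, -5/22]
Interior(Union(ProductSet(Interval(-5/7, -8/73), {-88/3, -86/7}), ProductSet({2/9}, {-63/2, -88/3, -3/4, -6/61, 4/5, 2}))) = EmptySet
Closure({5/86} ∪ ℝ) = ℝ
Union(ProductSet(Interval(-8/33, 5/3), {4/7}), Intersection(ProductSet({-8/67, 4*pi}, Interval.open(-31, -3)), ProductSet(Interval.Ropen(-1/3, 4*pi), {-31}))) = ProductSet(Interval(-8/33, 5/3), {4/7})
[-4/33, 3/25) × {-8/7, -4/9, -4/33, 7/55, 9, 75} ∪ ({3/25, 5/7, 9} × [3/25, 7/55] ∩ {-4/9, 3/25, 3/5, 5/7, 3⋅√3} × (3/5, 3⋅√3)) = [-4/33, 3/25) × {-8/7, -4/9, -4/33, 7/55, 9, 75}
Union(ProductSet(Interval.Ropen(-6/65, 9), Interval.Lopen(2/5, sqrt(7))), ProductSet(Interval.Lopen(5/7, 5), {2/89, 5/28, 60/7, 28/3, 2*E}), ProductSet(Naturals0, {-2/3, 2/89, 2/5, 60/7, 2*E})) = Union(ProductSet(Interval.Ropen(-6/65, 9), Interval.Lopen(2/5, sqrt(7))), ProductSet(Interval.Lopen(5/7, 5), {2/89, 5/28, 60/7, 28/3, 2*E}), ProductSet(Naturals0, {-2/3, 2/89, 2/5, 60/7, 2*E}))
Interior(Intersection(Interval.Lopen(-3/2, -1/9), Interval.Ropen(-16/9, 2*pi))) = Interval.open(-3/2, -1/9)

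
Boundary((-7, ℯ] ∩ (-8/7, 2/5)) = {-8/7, 2/5}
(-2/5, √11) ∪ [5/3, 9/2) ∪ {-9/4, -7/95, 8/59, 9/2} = {-9/4} ∪ (-2/5, 9/2]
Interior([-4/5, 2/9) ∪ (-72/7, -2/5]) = (-72/7, 2/9)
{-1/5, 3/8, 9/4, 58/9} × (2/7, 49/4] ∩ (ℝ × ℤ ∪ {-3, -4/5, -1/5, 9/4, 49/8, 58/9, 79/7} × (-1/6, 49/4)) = ({-1/5, 9/4, 58/9} × (2/7, 49/4)) ∪ ({-1/5, 3/8, 9/4, 58/9} × {1, 2, …, 12})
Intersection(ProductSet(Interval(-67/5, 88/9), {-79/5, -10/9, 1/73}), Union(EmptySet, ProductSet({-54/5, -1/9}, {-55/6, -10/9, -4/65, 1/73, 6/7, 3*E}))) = ProductSet({-54/5, -1/9}, {-10/9, 1/73})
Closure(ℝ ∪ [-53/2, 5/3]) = (-∞, ∞)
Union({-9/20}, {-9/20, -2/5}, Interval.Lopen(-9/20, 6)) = Interval(-9/20, 6)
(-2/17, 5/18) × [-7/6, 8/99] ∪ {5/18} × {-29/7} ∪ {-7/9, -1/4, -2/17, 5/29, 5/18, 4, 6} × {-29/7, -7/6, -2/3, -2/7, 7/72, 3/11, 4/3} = ((-2/17, 5/18) × [-7/6, 8/99]) ∪ ({-7/9, -1/4, -2/17, 5/29, 5/18, 4, 6} × {-29/7, -7/6, -2/3, -2/7, 7/72, 3/11, 4/3})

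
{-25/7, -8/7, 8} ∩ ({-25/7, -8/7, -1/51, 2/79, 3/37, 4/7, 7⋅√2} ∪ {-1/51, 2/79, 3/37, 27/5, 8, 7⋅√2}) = {-25/7, -8/7, 8}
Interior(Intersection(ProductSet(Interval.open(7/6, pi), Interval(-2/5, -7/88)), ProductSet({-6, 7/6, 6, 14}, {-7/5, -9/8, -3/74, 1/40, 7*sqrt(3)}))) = EmptySet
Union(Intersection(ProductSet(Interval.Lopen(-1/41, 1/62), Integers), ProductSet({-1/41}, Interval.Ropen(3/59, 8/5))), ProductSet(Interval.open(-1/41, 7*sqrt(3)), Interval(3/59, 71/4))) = ProductSet(Interval.open(-1/41, 7*sqrt(3)), Interval(3/59, 71/4))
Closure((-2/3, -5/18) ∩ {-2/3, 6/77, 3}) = ∅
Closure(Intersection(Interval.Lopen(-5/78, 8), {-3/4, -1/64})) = {-1/64}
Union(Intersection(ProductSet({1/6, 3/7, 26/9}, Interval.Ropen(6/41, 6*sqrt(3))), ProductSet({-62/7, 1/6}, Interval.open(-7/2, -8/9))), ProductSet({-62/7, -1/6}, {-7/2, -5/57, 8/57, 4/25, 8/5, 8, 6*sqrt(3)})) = ProductSet({-62/7, -1/6}, {-7/2, -5/57, 8/57, 4/25, 8/5, 8, 6*sqrt(3)})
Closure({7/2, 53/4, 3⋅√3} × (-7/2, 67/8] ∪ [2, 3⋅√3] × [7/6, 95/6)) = ({7/2, 53/4, 3⋅√3} × [-7/2, 67/8]) ∪ ([2, 3⋅√3] × [7/6, 95/6])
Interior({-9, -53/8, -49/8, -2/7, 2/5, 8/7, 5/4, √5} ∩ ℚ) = ∅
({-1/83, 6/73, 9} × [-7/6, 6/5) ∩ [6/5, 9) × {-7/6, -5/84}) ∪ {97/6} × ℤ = {97/6} × ℤ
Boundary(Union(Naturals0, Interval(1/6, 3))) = Union(Complement(Naturals0, Interval.open(1/6, 3)), {1/6})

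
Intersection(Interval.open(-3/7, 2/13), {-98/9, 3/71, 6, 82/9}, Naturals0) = EmptySet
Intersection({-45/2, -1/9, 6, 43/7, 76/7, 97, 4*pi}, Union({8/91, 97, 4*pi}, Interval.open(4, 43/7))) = {6, 97, 4*pi}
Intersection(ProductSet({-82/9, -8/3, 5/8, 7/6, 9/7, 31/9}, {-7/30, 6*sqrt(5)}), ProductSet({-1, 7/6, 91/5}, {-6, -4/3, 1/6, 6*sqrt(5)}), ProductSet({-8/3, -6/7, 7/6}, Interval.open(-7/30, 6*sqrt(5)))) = EmptySet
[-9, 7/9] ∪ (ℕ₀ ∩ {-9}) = [-9, 7/9]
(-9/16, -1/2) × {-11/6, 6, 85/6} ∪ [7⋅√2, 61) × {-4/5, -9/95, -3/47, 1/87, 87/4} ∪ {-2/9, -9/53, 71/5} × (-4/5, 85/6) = ({-2/9, -9/53, 71/5} × (-4/5, 85/6)) ∪ ((-9/16, -1/2) × {-11/6, 6, 85/6}) ∪ ([7⋅√2, 61) × {-4/5, -9/95, -3/47, 1/87, 87/4})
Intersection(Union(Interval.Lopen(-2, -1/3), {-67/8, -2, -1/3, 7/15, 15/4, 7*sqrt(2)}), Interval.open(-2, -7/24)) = Interval.Lopen(-2, -1/3)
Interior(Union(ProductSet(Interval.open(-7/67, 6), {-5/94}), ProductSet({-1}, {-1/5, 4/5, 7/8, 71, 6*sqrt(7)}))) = EmptySet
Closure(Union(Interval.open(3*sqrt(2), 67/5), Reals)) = Interval(-oo, oo)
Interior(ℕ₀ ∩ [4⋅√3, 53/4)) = ∅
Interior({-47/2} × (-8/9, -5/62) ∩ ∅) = ∅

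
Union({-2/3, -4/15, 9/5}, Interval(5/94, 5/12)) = Union({-2/3, -4/15, 9/5}, Interval(5/94, 5/12))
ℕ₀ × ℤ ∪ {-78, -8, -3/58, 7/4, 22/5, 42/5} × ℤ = ({-78, -8, -3/58, 7/4, 22/5, 42/5} ∪ ℕ₀) × ℤ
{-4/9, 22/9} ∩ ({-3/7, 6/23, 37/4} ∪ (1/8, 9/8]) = ∅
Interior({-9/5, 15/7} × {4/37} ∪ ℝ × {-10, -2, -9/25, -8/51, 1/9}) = ∅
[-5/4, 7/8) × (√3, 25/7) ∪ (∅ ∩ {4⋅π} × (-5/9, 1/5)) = [-5/4, 7/8) × (√3, 25/7)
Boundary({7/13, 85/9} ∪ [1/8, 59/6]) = {1/8, 59/6}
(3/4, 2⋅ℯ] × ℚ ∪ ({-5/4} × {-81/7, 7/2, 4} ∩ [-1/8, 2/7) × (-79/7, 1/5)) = (3/4, 2⋅ℯ] × ℚ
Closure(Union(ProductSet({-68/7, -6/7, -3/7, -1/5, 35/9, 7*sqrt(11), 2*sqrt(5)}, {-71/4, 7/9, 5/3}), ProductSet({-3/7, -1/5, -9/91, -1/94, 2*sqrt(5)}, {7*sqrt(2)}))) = Union(ProductSet({-3/7, -1/5, -9/91, -1/94, 2*sqrt(5)}, {7*sqrt(2)}), ProductSet({-68/7, -6/7, -3/7, -1/5, 35/9, 7*sqrt(11), 2*sqrt(5)}, {-71/4, 7/9, 5/3}))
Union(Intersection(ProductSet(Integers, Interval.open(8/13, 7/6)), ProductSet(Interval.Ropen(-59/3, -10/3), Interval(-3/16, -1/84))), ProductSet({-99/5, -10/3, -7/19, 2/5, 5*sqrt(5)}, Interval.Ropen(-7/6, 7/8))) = ProductSet({-99/5, -10/3, -7/19, 2/5, 5*sqrt(5)}, Interval.Ropen(-7/6, 7/8))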